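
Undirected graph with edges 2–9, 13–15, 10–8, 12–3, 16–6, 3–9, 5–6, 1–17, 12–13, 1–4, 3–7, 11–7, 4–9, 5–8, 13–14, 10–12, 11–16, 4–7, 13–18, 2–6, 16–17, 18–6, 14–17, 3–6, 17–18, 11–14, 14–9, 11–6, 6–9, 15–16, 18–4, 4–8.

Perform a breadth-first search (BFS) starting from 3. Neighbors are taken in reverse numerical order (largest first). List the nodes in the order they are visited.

3, 12, 9, 7, 6, 13, 10, 14, 4, 2, 11, 18, 16, 5, 15, 8, 17, 1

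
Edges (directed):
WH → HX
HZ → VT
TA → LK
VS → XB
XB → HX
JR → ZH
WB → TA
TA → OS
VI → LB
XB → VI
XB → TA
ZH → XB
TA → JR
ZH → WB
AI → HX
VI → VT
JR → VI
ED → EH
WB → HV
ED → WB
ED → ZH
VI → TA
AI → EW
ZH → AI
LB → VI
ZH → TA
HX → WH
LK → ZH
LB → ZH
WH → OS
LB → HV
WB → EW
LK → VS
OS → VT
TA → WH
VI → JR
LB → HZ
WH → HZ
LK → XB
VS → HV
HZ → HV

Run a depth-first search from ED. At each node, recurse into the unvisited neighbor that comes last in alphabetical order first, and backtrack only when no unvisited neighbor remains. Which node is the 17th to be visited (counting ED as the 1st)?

EW

Visit ED
ED → ZH
ZH → XB
XB → VI
VI → VT
VI → TA
TA → WH
WH → OS
WH → HZ
HZ → HV
WH → HX
TA → LK
LK → VS
TA → JR
VI → LB
ZH → WB
WB → EW
ZH → AI
ED → EH

Visit order: ED, ZH, XB, VI, VT, TA, WH, OS, HZ, HV, HX, LK, VS, JR, LB, WB, EW, AI, EH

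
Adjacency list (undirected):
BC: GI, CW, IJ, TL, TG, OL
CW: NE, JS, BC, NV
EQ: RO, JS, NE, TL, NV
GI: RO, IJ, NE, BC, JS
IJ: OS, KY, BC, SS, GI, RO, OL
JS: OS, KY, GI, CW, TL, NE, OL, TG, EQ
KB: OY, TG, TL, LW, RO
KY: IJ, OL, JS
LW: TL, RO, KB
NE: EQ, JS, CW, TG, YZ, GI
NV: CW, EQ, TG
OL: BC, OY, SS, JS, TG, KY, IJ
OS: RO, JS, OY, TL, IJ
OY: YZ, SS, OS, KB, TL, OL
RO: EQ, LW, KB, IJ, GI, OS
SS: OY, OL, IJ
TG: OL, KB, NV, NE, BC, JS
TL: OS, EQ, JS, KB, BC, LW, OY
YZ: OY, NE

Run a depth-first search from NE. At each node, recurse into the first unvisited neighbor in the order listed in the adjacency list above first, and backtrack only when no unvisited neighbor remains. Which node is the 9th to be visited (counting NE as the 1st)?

IJ

Visit NE
NE → EQ
EQ → RO
RO → LW
LW → TL
TL → OS
OS → JS
JS → KY
KY → IJ
IJ → BC
BC → GI
BC → CW
CW → NV
NV → TG
TG → OL
OL → OY
OY → YZ
OY → SS
OY → KB

Visit order: NE, EQ, RO, LW, TL, OS, JS, KY, IJ, BC, GI, CW, NV, TG, OL, OY, YZ, SS, KB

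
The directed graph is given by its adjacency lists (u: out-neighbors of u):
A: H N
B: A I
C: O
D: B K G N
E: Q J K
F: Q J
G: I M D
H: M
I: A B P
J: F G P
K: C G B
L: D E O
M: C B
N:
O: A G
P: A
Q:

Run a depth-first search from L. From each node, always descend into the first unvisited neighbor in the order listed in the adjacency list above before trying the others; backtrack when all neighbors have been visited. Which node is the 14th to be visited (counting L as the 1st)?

E

Visit L
L → D
D → B
B → A
A → H
H → M
M → C
C → O
O → G
G → I
I → P
A → N
D → K
L → E
E → Q
E → J
J → F

Visit order: L, D, B, A, H, M, C, O, G, I, P, N, K, E, Q, J, F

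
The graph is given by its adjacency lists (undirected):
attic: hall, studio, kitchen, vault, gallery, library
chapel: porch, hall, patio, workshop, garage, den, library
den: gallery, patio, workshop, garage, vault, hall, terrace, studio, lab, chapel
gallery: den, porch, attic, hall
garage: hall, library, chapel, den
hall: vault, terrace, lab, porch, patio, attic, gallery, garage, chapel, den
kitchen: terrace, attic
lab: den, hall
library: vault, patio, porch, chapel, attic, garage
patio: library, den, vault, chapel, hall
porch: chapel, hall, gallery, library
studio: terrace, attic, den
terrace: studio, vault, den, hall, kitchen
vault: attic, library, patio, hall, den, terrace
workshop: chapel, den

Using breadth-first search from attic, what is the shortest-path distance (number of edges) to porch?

2

Level 0: attic
Level 1: gallery, hall, kitchen, library, studio, vault
Level 2: chapel, den, garage, lab, patio, porch, terrace
Level 3: workshop
porch first appears at level 2.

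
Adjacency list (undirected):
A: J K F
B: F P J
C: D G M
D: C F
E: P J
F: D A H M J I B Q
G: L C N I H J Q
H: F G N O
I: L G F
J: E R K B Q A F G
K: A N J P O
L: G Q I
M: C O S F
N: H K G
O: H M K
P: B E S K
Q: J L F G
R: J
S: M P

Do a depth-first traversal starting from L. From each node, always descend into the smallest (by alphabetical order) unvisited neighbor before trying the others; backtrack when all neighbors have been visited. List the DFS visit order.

L G C D F A J B P E K N H O M S Q R I

Visit L
L → G
G → C
C → D
D → F
F → A
A → J
J → B
B → P
P → E
P → K
K → N
N → H
H → O
O → M
M → S
J → Q
J → R
F → I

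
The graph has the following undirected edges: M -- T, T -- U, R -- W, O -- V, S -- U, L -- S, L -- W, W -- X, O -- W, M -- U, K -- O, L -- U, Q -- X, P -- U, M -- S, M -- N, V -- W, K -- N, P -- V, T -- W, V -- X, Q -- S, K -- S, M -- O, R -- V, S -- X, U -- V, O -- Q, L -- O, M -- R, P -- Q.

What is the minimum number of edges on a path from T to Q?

Level 0: T
Level 1: M, U, W
Level 2: L, N, O, P, R, S, V, X
Level 3: K, Q
Q first appears at level 3.

3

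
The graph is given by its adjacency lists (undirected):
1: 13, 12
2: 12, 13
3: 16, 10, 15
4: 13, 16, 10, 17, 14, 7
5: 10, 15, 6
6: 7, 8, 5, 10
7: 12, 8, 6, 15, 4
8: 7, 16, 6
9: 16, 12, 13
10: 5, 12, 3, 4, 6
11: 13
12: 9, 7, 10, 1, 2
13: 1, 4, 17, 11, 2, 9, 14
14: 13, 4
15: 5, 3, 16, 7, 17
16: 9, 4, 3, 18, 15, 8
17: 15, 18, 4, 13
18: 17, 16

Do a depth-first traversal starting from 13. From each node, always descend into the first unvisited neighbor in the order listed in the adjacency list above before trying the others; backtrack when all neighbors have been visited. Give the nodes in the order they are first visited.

13, 1, 12, 9, 16, 4, 10, 5, 15, 3, 7, 8, 6, 17, 18, 14, 2, 11

Visit 13
13 → 1
1 → 12
12 → 9
9 → 16
16 → 4
4 → 10
10 → 5
5 → 15
15 → 3
15 → 7
7 → 8
8 → 6
15 → 17
17 → 18
4 → 14
12 → 2
13 → 11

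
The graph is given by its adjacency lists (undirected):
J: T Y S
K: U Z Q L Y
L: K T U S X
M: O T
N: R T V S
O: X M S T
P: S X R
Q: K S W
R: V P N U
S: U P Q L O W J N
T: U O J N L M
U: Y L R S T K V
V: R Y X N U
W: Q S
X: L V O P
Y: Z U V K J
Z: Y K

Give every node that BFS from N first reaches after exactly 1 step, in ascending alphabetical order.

R, S, T, V

Level 0: N
Level 1: R, S, T, V
Level 2: J, L, M, O, P, Q, U, W, X, Y
Level 3: K, Z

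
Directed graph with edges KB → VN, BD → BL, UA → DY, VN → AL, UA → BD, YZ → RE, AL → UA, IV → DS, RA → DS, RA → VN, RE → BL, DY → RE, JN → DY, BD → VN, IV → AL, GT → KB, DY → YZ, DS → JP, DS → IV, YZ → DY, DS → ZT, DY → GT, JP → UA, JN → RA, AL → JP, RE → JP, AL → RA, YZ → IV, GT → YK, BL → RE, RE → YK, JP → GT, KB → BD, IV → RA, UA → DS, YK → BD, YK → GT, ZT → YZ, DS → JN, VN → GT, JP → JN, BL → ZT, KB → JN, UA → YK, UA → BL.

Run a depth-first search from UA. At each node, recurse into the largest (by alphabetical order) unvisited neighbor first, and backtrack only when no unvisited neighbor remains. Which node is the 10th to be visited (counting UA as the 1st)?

Visit UA
UA → YK
YK → GT
GT → KB
KB → VN
VN → AL
AL → RA
RA → DS
DS → ZT
ZT → YZ
YZ → RE
RE → JP
JP → JN
JN → DY
RE → BL
YZ → IV
KB → BD

Visit order: UA, YK, GT, KB, VN, AL, RA, DS, ZT, YZ, RE, JP, JN, DY, BL, IV, BD

YZ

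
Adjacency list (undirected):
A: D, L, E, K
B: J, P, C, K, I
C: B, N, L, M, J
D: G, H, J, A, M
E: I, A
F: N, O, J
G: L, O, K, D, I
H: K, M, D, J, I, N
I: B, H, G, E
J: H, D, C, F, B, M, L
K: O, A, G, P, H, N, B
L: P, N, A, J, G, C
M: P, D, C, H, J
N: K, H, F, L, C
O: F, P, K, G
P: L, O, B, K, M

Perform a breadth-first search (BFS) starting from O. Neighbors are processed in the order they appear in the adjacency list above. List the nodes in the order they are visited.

O, F, P, K, G, N, J, L, B, M, A, H, D, I, C, E

Visit O; enqueue F, P, K, G → queue [F, P, K, G]
Visit F; enqueue N, J → queue [P, K, G, N, J]
Visit P; enqueue L, B, M → queue [K, G, N, J, L, B, M]
Visit K; enqueue A, H → queue [G, N, J, L, B, M, A, H]
Visit G; enqueue D, I → queue [N, J, L, B, M, A, H, D, I]
Visit N; enqueue C → queue [J, L, B, M, A, H, D, I, C]
Visit J → queue [L, B, M, A, H, D, I, C]
Visit L → queue [B, M, A, H, D, I, C]
Visit B → queue [M, A, H, D, I, C]
Visit M → queue [A, H, D, I, C]
Visit A; enqueue E → queue [H, D, I, C, E]
Visit H → queue [D, I, C, E]
Visit D → queue [I, C, E]
Visit I → queue [C, E]
Visit C → queue [E]
Visit E → queue []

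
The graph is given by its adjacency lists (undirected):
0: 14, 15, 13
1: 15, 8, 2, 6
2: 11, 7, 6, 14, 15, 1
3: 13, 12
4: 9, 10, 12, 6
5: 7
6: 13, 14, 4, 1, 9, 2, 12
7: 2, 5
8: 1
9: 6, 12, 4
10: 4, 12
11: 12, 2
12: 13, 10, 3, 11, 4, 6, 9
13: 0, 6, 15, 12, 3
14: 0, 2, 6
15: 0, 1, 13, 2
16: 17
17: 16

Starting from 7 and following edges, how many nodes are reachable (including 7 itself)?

BFS from 7 visits: 7, 2, 5, 11, 6, 14, 15, 1, 12, 13, 4, 9, 0, 8, 10, 3
Reachable nodes: 16 of 18 total.

16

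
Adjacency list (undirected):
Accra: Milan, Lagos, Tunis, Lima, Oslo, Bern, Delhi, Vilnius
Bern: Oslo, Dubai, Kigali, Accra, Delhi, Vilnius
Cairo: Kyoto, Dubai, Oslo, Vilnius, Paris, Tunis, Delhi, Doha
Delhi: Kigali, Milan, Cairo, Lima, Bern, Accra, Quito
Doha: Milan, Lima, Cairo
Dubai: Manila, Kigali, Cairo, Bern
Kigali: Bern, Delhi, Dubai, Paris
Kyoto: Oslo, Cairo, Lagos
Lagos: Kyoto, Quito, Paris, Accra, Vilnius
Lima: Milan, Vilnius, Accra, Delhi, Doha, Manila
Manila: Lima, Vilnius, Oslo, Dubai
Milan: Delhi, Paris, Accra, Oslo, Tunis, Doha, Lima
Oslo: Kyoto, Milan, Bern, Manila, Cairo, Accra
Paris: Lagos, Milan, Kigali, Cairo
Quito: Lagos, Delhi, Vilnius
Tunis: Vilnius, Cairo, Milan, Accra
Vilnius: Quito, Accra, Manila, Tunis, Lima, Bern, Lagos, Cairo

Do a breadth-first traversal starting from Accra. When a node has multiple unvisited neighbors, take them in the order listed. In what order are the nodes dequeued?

Visit Accra; enqueue Milan, Lagos, Tunis, Lima, Oslo, Bern, Delhi, Vilnius → queue [Milan, Lagos, Tunis, Lima, Oslo, Bern, Delhi, Vilnius]
Visit Milan; enqueue Paris, Doha → queue [Lagos, Tunis, Lima, Oslo, Bern, Delhi, Vilnius, Paris, Doha]
Visit Lagos; enqueue Kyoto, Quito → queue [Tunis, Lima, Oslo, Bern, Delhi, Vilnius, Paris, Doha, Kyoto, Quito]
Visit Tunis; enqueue Cairo → queue [Lima, Oslo, Bern, Delhi, Vilnius, Paris, Doha, Kyoto, Quito, Cairo]
Visit Lima; enqueue Manila → queue [Oslo, Bern, Delhi, Vilnius, Paris, Doha, Kyoto, Quito, Cairo, Manila]
Visit Oslo → queue [Bern, Delhi, Vilnius, Paris, Doha, Kyoto, Quito, Cairo, Manila]
Visit Bern; enqueue Dubai, Kigali → queue [Delhi, Vilnius, Paris, Doha, Kyoto, Quito, Cairo, Manila, Dubai, Kigali]
Visit Delhi → queue [Vilnius, Paris, Doha, Kyoto, Quito, Cairo, Manila, Dubai, Kigali]
Visit Vilnius → queue [Paris, Doha, Kyoto, Quito, Cairo, Manila, Dubai, Kigali]
Visit Paris → queue [Doha, Kyoto, Quito, Cairo, Manila, Dubai, Kigali]
Visit Doha → queue [Kyoto, Quito, Cairo, Manila, Dubai, Kigali]
Visit Kyoto → queue [Quito, Cairo, Manila, Dubai, Kigali]
Visit Quito → queue [Cairo, Manila, Dubai, Kigali]
Visit Cairo → queue [Manila, Dubai, Kigali]
Visit Manila → queue [Dubai, Kigali]
Visit Dubai → queue [Kigali]
Visit Kigali → queue []

Accra Milan Lagos Tunis Lima Oslo Bern Delhi Vilnius Paris Doha Kyoto Quito Cairo Manila Dubai Kigali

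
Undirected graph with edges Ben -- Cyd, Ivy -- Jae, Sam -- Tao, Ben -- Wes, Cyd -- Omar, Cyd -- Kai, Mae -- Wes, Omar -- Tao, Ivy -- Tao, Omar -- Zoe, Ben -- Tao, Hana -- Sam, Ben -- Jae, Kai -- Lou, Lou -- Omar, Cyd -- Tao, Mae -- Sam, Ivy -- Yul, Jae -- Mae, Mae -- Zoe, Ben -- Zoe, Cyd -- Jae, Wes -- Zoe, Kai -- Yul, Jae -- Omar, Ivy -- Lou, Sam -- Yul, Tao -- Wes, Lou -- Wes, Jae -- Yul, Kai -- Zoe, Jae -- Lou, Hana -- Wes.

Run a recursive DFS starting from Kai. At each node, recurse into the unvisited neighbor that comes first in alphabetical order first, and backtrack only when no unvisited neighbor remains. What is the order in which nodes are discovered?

Kai -> Cyd -> Ben -> Jae -> Ivy -> Lou -> Omar -> Tao -> Sam -> Hana -> Wes -> Mae -> Zoe -> Yul

Visit Kai
Kai → Cyd
Cyd → Ben
Ben → Jae
Jae → Ivy
Ivy → Lou
Lou → Omar
Omar → Tao
Tao → Sam
Sam → Hana
Hana → Wes
Wes → Mae
Mae → Zoe
Sam → Yul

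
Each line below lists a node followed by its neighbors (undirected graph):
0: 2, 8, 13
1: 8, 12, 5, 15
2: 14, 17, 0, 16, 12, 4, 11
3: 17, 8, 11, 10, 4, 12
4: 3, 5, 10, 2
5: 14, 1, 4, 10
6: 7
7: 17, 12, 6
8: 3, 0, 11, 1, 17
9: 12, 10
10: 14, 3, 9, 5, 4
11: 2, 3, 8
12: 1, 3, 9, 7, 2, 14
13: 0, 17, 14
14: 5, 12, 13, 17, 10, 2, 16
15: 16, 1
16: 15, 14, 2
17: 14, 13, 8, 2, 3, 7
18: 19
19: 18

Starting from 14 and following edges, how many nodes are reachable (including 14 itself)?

BFS from 14 visits: 14, 5, 12, 13, 17, 10, 2, 16, 1, 4, 3, 9, 7, 0, 8, 11, 15, 6
Reachable nodes: 18 of 20 total.

18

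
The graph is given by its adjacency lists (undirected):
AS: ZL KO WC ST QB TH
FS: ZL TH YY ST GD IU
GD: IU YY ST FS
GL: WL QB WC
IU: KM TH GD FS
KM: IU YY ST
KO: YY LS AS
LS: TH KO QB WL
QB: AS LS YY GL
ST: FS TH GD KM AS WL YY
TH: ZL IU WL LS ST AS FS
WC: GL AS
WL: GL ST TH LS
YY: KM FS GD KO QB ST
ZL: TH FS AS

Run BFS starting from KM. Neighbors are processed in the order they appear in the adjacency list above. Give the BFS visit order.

Visit KM; enqueue IU, YY, ST → queue [IU, YY, ST]
Visit IU; enqueue TH, GD, FS → queue [YY, ST, TH, GD, FS]
Visit YY; enqueue KO, QB → queue [ST, TH, GD, FS, KO, QB]
Visit ST; enqueue AS, WL → queue [TH, GD, FS, KO, QB, AS, WL]
Visit TH; enqueue ZL, LS → queue [GD, FS, KO, QB, AS, WL, ZL, LS]
Visit GD → queue [FS, KO, QB, AS, WL, ZL, LS]
Visit FS → queue [KO, QB, AS, WL, ZL, LS]
Visit KO → queue [QB, AS, WL, ZL, LS]
Visit QB; enqueue GL → queue [AS, WL, ZL, LS, GL]
Visit AS; enqueue WC → queue [WL, ZL, LS, GL, WC]
Visit WL → queue [ZL, LS, GL, WC]
Visit ZL → queue [LS, GL, WC]
Visit LS → queue [GL, WC]
Visit GL → queue [WC]
Visit WC → queue []

KM IU YY ST TH GD FS KO QB AS WL ZL LS GL WC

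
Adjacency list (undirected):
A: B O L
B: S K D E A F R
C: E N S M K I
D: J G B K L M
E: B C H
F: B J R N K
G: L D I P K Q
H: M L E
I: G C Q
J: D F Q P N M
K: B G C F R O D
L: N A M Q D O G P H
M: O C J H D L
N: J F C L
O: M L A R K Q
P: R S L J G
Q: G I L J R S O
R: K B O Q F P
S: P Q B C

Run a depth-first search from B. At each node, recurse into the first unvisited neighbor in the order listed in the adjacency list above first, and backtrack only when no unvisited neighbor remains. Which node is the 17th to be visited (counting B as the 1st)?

E

Visit B
B → S
S → P
P → R
R → K
K → G
G → L
L → N
N → J
J → D
D → M
M → O
O → A
O → Q
Q → I
I → C
C → E
E → H
J → F

Visit order: B, S, P, R, K, G, L, N, J, D, M, O, A, Q, I, C, E, H, F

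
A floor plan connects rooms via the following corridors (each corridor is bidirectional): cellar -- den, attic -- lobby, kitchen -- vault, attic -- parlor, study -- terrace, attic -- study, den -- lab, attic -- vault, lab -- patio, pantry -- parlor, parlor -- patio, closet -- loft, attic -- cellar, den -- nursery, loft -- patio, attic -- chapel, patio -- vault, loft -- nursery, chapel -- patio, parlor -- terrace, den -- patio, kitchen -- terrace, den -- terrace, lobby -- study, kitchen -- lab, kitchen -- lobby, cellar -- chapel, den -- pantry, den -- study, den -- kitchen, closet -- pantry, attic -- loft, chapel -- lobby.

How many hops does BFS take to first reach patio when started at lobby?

Level 0: lobby
Level 1: attic, chapel, kitchen, study
Level 2: cellar, den, lab, loft, parlor, patio, terrace, vault
Level 3: closet, nursery, pantry
patio first appears at level 2.

2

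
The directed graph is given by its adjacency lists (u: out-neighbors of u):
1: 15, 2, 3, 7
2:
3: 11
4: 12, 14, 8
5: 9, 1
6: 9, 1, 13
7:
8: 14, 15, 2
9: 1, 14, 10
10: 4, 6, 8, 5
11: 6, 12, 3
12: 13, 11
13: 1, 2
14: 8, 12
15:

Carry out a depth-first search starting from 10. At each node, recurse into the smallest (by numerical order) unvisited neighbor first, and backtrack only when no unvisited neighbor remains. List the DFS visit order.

10 4 8 2 14 12 11 3 6 1 7 15 9 13 5

Visit 10
10 → 4
4 → 8
8 → 2
8 → 14
14 → 12
12 → 11
11 → 3
11 → 6
6 → 1
1 → 7
1 → 15
6 → 9
6 → 13
10 → 5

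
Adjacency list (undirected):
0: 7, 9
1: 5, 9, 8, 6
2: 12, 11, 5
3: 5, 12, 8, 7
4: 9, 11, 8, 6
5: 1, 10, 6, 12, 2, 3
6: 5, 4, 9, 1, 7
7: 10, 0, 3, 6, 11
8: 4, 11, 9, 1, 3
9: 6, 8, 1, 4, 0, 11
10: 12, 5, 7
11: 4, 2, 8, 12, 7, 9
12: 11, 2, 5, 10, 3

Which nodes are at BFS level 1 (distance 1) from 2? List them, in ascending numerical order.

Level 0: 2
Level 1: 5, 11, 12
Level 2: 1, 3, 4, 6, 7, 8, 9, 10
Level 3: 0

5, 11, 12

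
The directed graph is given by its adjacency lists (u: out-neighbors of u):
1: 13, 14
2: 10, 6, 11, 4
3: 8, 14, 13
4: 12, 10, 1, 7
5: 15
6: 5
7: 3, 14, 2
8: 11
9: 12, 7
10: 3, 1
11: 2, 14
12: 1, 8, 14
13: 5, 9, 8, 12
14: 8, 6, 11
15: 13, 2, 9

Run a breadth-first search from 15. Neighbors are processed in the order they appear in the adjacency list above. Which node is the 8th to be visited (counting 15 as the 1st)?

Visit 15; enqueue 13, 2, 9 → queue [13, 2, 9]
Visit 13; enqueue 5, 8, 12 → queue [2, 9, 5, 8, 12]
Visit 2; enqueue 10, 6, 11, 4 → queue [9, 5, 8, 12, 10, 6, 11, 4]
Visit 9; enqueue 7 → queue [5, 8, 12, 10, 6, 11, 4, 7]
Visit 5 → queue [8, 12, 10, 6, 11, 4, 7]
Visit 8 → queue [12, 10, 6, 11, 4, 7]
Visit 12; enqueue 1, 14 → queue [10, 6, 11, 4, 7, 1, 14]
Visit 10; enqueue 3 → queue [6, 11, 4, 7, 1, 14, 3]
Visit 6 → queue [11, 4, 7, 1, 14, 3]
Visit 11 → queue [4, 7, 1, 14, 3]
Visit 4 → queue [7, 1, 14, 3]
Visit 7 → queue [1, 14, 3]
Visit 1 → queue [14, 3]
Visit 14 → queue [3]
Visit 3 → queue []

Visit order: 15, 13, 2, 9, 5, 8, 12, 10, 6, 11, 4, 7, 1, 14, 3

10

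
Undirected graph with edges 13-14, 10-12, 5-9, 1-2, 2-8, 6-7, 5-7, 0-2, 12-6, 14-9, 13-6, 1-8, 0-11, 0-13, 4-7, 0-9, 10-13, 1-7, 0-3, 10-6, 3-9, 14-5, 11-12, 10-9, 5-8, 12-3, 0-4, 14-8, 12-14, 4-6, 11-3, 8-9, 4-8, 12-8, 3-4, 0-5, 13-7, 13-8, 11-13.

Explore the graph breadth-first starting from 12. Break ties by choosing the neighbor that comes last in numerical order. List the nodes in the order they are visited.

Visit 12; enqueue 14, 11, 10, 8, 6, 3 → queue [14, 11, 10, 8, 6, 3]
Visit 14; enqueue 13, 9, 5 → queue [11, 10, 8, 6, 3, 13, 9, 5]
Visit 11; enqueue 0 → queue [10, 8, 6, 3, 13, 9, 5, 0]
Visit 10 → queue [8, 6, 3, 13, 9, 5, 0]
Visit 8; enqueue 4, 2, 1 → queue [6, 3, 13, 9, 5, 0, 4, 2, 1]
Visit 6; enqueue 7 → queue [3, 13, 9, 5, 0, 4, 2, 1, 7]
Visit 3 → queue [13, 9, 5, 0, 4, 2, 1, 7]
Visit 13 → queue [9, 5, 0, 4, 2, 1, 7]
Visit 9 → queue [5, 0, 4, 2, 1, 7]
Visit 5 → queue [0, 4, 2, 1, 7]
Visit 0 → queue [4, 2, 1, 7]
Visit 4 → queue [2, 1, 7]
Visit 2 → queue [1, 7]
Visit 1 → queue [7]
Visit 7 → queue []

12 -> 14 -> 11 -> 10 -> 8 -> 6 -> 3 -> 13 -> 9 -> 5 -> 0 -> 4 -> 2 -> 1 -> 7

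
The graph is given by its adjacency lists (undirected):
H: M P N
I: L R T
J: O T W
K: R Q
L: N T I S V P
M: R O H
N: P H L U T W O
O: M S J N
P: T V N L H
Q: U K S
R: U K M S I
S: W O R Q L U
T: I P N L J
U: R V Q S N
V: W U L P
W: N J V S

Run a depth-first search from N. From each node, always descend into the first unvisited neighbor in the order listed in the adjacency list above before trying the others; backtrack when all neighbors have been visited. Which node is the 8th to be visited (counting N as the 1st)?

J

Visit N
N → P
P → T
T → I
I → L
L → S
S → W
W → J
J → O
O → M
M → R
R → U
U → V
U → Q
Q → K
M → H

Visit order: N, P, T, I, L, S, W, J, O, M, R, U, V, Q, K, H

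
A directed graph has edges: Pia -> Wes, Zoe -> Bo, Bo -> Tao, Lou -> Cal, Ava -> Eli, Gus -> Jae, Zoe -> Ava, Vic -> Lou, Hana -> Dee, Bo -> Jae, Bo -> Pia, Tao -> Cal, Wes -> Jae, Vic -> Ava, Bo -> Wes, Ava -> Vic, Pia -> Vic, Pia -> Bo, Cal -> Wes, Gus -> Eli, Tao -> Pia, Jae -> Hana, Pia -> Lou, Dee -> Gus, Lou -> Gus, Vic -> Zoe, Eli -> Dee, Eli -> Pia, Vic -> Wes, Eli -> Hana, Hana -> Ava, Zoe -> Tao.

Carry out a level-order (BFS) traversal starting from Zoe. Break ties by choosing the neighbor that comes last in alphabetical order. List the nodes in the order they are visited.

Visit Zoe; enqueue Tao, Bo, Ava → queue [Tao, Bo, Ava]
Visit Tao; enqueue Pia, Cal → queue [Bo, Ava, Pia, Cal]
Visit Bo; enqueue Wes, Jae → queue [Ava, Pia, Cal, Wes, Jae]
Visit Ava; enqueue Vic, Eli → queue [Pia, Cal, Wes, Jae, Vic, Eli]
Visit Pia; enqueue Lou → queue [Cal, Wes, Jae, Vic, Eli, Lou]
Visit Cal → queue [Wes, Jae, Vic, Eli, Lou]
Visit Wes → queue [Jae, Vic, Eli, Lou]
Visit Jae; enqueue Hana → queue [Vic, Eli, Lou, Hana]
Visit Vic → queue [Eli, Lou, Hana]
Visit Eli; enqueue Dee → queue [Lou, Hana, Dee]
Visit Lou; enqueue Gus → queue [Hana, Dee, Gus]
Visit Hana → queue [Dee, Gus]
Visit Dee → queue [Gus]
Visit Gus → queue []

Zoe, Tao, Bo, Ava, Pia, Cal, Wes, Jae, Vic, Eli, Lou, Hana, Dee, Gus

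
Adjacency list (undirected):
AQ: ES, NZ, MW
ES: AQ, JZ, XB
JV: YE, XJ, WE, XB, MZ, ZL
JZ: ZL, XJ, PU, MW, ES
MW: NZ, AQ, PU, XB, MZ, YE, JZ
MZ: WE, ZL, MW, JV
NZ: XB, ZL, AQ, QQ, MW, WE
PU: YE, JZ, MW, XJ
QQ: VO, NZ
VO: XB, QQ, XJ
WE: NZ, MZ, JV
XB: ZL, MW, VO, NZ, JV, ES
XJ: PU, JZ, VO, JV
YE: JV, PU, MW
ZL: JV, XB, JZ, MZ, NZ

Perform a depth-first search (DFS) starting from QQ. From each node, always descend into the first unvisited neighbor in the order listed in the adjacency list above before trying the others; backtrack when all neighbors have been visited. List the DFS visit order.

QQ, VO, XB, ZL, JV, YE, PU, JZ, XJ, MW, NZ, AQ, ES, WE, MZ

Visit QQ
QQ → VO
VO → XB
XB → ZL
ZL → JV
JV → YE
YE → PU
PU → JZ
JZ → XJ
JZ → MW
MW → NZ
NZ → AQ
AQ → ES
NZ → WE
WE → MZ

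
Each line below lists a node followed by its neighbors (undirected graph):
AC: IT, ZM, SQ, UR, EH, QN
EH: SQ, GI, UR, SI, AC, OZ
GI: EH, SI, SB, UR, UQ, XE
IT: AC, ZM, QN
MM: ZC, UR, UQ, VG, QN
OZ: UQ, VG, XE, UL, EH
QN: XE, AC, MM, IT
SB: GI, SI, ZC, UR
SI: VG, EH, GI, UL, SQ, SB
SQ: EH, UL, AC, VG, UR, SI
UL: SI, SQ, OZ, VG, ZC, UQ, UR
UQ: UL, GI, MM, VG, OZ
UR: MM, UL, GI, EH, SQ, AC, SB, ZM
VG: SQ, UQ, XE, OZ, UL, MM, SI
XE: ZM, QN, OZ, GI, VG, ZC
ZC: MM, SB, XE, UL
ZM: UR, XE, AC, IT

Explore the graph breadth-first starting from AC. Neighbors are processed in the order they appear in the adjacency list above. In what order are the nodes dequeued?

Visit AC; enqueue IT, ZM, SQ, UR, EH, QN → queue [IT, ZM, SQ, UR, EH, QN]
Visit IT → queue [ZM, SQ, UR, EH, QN]
Visit ZM; enqueue XE → queue [SQ, UR, EH, QN, XE]
Visit SQ; enqueue UL, VG, SI → queue [UR, EH, QN, XE, UL, VG, SI]
Visit UR; enqueue MM, GI, SB → queue [EH, QN, XE, UL, VG, SI, MM, GI, SB]
Visit EH; enqueue OZ → queue [QN, XE, UL, VG, SI, MM, GI, SB, OZ]
Visit QN → queue [XE, UL, VG, SI, MM, GI, SB, OZ]
Visit XE; enqueue ZC → queue [UL, VG, SI, MM, GI, SB, OZ, ZC]
Visit UL; enqueue UQ → queue [VG, SI, MM, GI, SB, OZ, ZC, UQ]
Visit VG → queue [SI, MM, GI, SB, OZ, ZC, UQ]
Visit SI → queue [MM, GI, SB, OZ, ZC, UQ]
Visit MM → queue [GI, SB, OZ, ZC, UQ]
Visit GI → queue [SB, OZ, ZC, UQ]
Visit SB → queue [OZ, ZC, UQ]
Visit OZ → queue [ZC, UQ]
Visit ZC → queue [UQ]
Visit UQ → queue []

AC IT ZM SQ UR EH QN XE UL VG SI MM GI SB OZ ZC UQ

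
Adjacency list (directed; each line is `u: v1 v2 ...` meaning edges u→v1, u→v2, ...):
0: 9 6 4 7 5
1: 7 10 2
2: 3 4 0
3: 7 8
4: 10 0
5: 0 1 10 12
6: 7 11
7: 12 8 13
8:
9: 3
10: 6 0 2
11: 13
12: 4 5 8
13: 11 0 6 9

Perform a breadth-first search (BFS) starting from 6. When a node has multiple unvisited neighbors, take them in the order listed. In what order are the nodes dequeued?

Visit 6; enqueue 7, 11 → queue [7, 11]
Visit 7; enqueue 12, 8, 13 → queue [11, 12, 8, 13]
Visit 11 → queue [12, 8, 13]
Visit 12; enqueue 4, 5 → queue [8, 13, 4, 5]
Visit 8 → queue [13, 4, 5]
Visit 13; enqueue 0, 9 → queue [4, 5, 0, 9]
Visit 4; enqueue 10 → queue [5, 0, 9, 10]
Visit 5; enqueue 1 → queue [0, 9, 10, 1]
Visit 0 → queue [9, 10, 1]
Visit 9; enqueue 3 → queue [10, 1, 3]
Visit 10; enqueue 2 → queue [1, 3, 2]
Visit 1 → queue [3, 2]
Visit 3 → queue [2]
Visit 2 → queue []

6 → 7 → 11 → 12 → 8 → 13 → 4 → 5 → 0 → 9 → 10 → 1 → 3 → 2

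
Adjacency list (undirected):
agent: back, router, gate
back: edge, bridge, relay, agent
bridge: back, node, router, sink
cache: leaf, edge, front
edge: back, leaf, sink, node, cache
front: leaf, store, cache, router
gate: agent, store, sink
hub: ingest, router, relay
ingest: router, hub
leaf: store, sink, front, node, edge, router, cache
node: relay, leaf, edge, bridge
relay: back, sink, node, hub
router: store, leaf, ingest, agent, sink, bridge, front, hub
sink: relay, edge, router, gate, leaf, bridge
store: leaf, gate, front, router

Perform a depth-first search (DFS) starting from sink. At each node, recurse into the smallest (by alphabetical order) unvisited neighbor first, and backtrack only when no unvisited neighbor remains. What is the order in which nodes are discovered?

sink bridge back agent gate store front cache edge leaf node relay hub ingest router

Visit sink
sink → bridge
bridge → back
back → agent
agent → gate
gate → store
store → front
front → cache
cache → edge
edge → leaf
leaf → node
node → relay
relay → hub
hub → ingest
ingest → router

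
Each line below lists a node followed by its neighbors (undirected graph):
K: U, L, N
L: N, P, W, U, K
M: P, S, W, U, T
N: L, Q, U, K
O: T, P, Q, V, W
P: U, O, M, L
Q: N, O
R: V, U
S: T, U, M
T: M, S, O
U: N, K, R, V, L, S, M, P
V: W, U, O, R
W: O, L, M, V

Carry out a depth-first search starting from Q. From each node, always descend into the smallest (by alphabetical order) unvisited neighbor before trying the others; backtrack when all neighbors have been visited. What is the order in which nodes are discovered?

Q -> N -> K -> L -> P -> M -> S -> T -> O -> V -> R -> U -> W

Visit Q
Q → N
N → K
K → L
L → P
P → M
M → S
S → T
T → O
O → V
V → R
R → U
V → W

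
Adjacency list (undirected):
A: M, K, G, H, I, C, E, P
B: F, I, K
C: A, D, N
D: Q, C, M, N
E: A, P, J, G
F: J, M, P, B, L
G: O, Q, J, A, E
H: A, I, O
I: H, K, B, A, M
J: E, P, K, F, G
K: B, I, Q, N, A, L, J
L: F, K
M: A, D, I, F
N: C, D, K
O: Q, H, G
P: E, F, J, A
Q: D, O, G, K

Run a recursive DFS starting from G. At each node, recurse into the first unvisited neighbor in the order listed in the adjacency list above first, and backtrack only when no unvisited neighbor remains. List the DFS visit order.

Visit G
G → O
O → Q
Q → D
D → C
C → A
A → M
M → I
I → H
I → K
K → B
B → F
F → J
J → E
E → P
F → L
K → N

G O Q D C A M I H K B F J E P L N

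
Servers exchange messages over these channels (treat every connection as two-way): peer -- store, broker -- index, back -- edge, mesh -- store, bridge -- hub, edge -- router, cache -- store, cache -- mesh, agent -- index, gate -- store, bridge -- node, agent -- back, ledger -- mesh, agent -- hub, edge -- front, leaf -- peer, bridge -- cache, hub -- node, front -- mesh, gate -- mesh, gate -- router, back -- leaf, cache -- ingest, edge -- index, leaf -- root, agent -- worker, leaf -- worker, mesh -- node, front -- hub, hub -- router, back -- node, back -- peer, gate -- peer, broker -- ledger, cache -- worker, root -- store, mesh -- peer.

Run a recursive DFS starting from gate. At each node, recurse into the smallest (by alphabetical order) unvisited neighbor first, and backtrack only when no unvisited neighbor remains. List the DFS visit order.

gate mesh cache bridge hub agent back edge front index broker ledger router leaf peer store root worker node ingest

Visit gate
gate → mesh
mesh → cache
cache → bridge
bridge → hub
hub → agent
agent → back
back → edge
edge → front
edge → index
index → broker
broker → ledger
edge → router
back → leaf
leaf → peer
peer → store
store → root
leaf → worker
back → node
cache → ingest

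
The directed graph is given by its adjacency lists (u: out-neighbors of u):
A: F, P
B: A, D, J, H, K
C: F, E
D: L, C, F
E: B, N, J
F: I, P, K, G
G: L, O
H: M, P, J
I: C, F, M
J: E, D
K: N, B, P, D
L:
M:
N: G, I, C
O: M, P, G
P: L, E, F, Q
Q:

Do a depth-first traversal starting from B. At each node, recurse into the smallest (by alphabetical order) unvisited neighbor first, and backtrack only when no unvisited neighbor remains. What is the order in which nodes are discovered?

Visit B
B → A
A → F
F → G
G → L
G → O
O → M
O → P
P → E
E → J
J → D
D → C
E → N
N → I
P → Q
F → K
B → H

B → A → F → G → L → O → M → P → E → J → D → C → N → I → Q → K → H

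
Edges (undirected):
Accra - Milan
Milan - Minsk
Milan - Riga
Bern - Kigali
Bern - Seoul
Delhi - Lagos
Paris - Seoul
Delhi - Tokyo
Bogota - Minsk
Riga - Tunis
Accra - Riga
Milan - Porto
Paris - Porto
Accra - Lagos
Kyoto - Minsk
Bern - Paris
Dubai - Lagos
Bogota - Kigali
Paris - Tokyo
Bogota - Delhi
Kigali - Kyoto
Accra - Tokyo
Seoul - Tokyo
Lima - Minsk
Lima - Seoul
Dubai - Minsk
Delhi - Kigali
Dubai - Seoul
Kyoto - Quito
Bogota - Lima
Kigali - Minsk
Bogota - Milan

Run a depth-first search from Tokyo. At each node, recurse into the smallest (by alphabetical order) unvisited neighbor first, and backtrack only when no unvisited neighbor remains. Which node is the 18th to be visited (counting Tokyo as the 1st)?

Tunis

Visit Tokyo
Tokyo → Accra
Accra → Lagos
Lagos → Delhi
Delhi → Bogota
Bogota → Kigali
Kigali → Bern
Bern → Paris
Paris → Porto
Porto → Milan
Milan → Minsk
Minsk → Dubai
Dubai → Seoul
Seoul → Lima
Minsk → Kyoto
Kyoto → Quito
Milan → Riga
Riga → Tunis

Visit order: Tokyo, Accra, Lagos, Delhi, Bogota, Kigali, Bern, Paris, Porto, Milan, Minsk, Dubai, Seoul, Lima, Kyoto, Quito, Riga, Tunis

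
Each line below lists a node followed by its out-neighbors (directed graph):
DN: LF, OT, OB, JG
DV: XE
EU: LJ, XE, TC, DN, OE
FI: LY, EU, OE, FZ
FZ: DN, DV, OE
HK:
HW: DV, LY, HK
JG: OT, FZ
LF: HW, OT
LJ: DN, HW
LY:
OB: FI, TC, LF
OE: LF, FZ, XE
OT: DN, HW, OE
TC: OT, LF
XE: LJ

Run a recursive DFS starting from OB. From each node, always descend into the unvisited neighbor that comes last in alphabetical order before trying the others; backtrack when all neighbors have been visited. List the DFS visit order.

Visit OB
OB → TC
TC → OT
OT → OE
OE → XE
XE → LJ
LJ → HW
HW → LY
HW → HK
HW → DV
LJ → DN
DN → LF
DN → JG
JG → FZ
OB → FI
FI → EU

OB, TC, OT, OE, XE, LJ, HW, LY, HK, DV, DN, LF, JG, FZ, FI, EU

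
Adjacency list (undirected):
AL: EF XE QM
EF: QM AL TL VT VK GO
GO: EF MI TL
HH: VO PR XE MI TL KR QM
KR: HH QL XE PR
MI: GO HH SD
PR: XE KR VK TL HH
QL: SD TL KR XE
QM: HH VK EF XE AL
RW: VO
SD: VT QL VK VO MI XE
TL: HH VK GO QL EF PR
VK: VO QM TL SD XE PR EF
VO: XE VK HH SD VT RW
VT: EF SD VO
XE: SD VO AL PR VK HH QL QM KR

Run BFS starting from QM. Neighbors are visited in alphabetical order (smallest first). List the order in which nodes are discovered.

QM, AL, EF, HH, VK, XE, GO, TL, VT, KR, MI, PR, VO, SD, QL, RW

Visit QM; enqueue AL, EF, HH, VK, XE → queue [AL, EF, HH, VK, XE]
Visit AL → queue [EF, HH, VK, XE]
Visit EF; enqueue GO, TL, VT → queue [HH, VK, XE, GO, TL, VT]
Visit HH; enqueue KR, MI, PR, VO → queue [VK, XE, GO, TL, VT, KR, MI, PR, VO]
Visit VK; enqueue SD → queue [XE, GO, TL, VT, KR, MI, PR, VO, SD]
Visit XE; enqueue QL → queue [GO, TL, VT, KR, MI, PR, VO, SD, QL]
Visit GO → queue [TL, VT, KR, MI, PR, VO, SD, QL]
Visit TL → queue [VT, KR, MI, PR, VO, SD, QL]
Visit VT → queue [KR, MI, PR, VO, SD, QL]
Visit KR → queue [MI, PR, VO, SD, QL]
Visit MI → queue [PR, VO, SD, QL]
Visit PR → queue [VO, SD, QL]
Visit VO; enqueue RW → queue [SD, QL, RW]
Visit SD → queue [QL, RW]
Visit QL → queue [RW]
Visit RW → queue []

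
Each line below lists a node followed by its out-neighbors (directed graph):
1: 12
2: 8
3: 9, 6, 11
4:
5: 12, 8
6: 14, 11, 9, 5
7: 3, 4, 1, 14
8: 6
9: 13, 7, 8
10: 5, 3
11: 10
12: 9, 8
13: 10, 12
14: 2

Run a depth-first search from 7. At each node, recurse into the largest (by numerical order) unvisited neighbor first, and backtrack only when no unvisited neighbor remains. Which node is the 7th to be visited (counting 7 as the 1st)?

10

Visit 7
7 → 14
14 → 2
2 → 8
8 → 6
6 → 11
11 → 10
10 → 5
5 → 12
12 → 9
9 → 13
10 → 3
7 → 4
7 → 1

Visit order: 7, 14, 2, 8, 6, 11, 10, 5, 12, 9, 13, 3, 4, 1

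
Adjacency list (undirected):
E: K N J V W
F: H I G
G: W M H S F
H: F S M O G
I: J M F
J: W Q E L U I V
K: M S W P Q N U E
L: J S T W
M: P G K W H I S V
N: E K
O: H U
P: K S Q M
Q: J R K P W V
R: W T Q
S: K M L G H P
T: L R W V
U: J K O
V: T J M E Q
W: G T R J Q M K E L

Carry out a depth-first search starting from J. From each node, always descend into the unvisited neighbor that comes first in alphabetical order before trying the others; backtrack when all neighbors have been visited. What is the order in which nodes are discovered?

J → E → K → M → G → F → H → O → U → S → L → T → R → Q → P → V → W → I → N

Visit J
J → E
E → K
K → M
M → G
G → F
F → H
H → O
O → U
H → S
S → L
L → T
T → R
R → Q
Q → P
Q → V
Q → W
F → I
K → N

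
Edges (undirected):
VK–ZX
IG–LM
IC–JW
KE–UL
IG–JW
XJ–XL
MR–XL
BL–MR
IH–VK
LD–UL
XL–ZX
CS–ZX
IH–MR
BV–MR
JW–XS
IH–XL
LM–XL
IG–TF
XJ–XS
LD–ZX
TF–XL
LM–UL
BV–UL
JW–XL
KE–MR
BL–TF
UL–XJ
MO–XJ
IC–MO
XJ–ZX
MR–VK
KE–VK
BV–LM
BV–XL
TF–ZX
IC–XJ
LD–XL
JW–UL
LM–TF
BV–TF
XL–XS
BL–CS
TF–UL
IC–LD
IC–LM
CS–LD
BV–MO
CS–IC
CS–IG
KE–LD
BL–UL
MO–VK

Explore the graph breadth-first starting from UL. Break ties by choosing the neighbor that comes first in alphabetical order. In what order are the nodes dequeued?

UL BL BV JW KE LD LM TF XJ CS MR MO XL IC IG XS VK ZX IH

Visit UL; enqueue BL, BV, JW, KE, LD, LM, TF, XJ → queue [BL, BV, JW, KE, LD, LM, TF, XJ]
Visit BL; enqueue CS, MR → queue [BV, JW, KE, LD, LM, TF, XJ, CS, MR]
Visit BV; enqueue MO, XL → queue [JW, KE, LD, LM, TF, XJ, CS, MR, MO, XL]
Visit JW; enqueue IC, IG, XS → queue [KE, LD, LM, TF, XJ, CS, MR, MO, XL, IC, IG, XS]
Visit KE; enqueue VK → queue [LD, LM, TF, XJ, CS, MR, MO, XL, IC, IG, XS, VK]
Visit LD; enqueue ZX → queue [LM, TF, XJ, CS, MR, MO, XL, IC, IG, XS, VK, ZX]
Visit LM → queue [TF, XJ, CS, MR, MO, XL, IC, IG, XS, VK, ZX]
Visit TF → queue [XJ, CS, MR, MO, XL, IC, IG, XS, VK, ZX]
Visit XJ → queue [CS, MR, MO, XL, IC, IG, XS, VK, ZX]
Visit CS → queue [MR, MO, XL, IC, IG, XS, VK, ZX]
Visit MR; enqueue IH → queue [MO, XL, IC, IG, XS, VK, ZX, IH]
Visit MO → queue [XL, IC, IG, XS, VK, ZX, IH]
Visit XL → queue [IC, IG, XS, VK, ZX, IH]
Visit IC → queue [IG, XS, VK, ZX, IH]
Visit IG → queue [XS, VK, ZX, IH]
Visit XS → queue [VK, ZX, IH]
Visit VK → queue [ZX, IH]
Visit ZX → queue [IH]
Visit IH → queue []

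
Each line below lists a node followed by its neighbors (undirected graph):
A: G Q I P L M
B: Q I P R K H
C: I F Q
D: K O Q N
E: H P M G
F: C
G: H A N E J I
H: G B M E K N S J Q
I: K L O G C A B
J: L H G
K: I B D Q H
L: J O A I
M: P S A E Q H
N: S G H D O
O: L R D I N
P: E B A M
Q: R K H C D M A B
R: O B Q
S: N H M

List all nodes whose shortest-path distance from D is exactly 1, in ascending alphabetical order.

K, N, O, Q

Level 0: D
Level 1: K, N, O, Q
Level 2: A, B, C, G, H, I, L, M, R, S
Level 3: E, F, J, P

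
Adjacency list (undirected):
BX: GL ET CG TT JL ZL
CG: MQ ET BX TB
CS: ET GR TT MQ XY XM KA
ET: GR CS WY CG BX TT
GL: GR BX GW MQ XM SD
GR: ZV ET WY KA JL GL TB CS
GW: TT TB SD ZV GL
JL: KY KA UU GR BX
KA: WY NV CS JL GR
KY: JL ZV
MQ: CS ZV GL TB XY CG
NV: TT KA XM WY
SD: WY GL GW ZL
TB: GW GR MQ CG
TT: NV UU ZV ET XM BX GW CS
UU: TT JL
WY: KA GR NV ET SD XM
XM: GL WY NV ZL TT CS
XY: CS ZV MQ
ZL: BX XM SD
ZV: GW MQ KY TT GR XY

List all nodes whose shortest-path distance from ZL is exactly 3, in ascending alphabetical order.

Level 0: ZL
Level 1: BX, SD, XM
Level 2: CG, CS, ET, GL, GW, JL, NV, TT, WY
Level 3: GR, KA, KY, MQ, TB, UU, XY, ZV

GR, KA, KY, MQ, TB, UU, XY, ZV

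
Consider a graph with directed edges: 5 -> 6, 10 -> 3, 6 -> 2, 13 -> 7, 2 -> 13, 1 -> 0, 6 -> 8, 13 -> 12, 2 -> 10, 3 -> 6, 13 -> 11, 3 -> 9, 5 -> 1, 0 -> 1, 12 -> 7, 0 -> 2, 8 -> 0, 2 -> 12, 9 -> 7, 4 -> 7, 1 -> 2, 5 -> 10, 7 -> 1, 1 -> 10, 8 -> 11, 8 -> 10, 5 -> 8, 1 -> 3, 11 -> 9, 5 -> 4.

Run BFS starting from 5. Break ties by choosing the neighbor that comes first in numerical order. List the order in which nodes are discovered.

Visit 5; enqueue 1, 4, 6, 8, 10 → queue [1, 4, 6, 8, 10]
Visit 1; enqueue 0, 2, 3 → queue [4, 6, 8, 10, 0, 2, 3]
Visit 4; enqueue 7 → queue [6, 8, 10, 0, 2, 3, 7]
Visit 6 → queue [8, 10, 0, 2, 3, 7]
Visit 8; enqueue 11 → queue [10, 0, 2, 3, 7, 11]
Visit 10 → queue [0, 2, 3, 7, 11]
Visit 0 → queue [2, 3, 7, 11]
Visit 2; enqueue 12, 13 → queue [3, 7, 11, 12, 13]
Visit 3; enqueue 9 → queue [7, 11, 12, 13, 9]
Visit 7 → queue [11, 12, 13, 9]
Visit 11 → queue [12, 13, 9]
Visit 12 → queue [13, 9]
Visit 13 → queue [9]
Visit 9 → queue []

5 -> 1 -> 4 -> 6 -> 8 -> 10 -> 0 -> 2 -> 3 -> 7 -> 11 -> 12 -> 13 -> 9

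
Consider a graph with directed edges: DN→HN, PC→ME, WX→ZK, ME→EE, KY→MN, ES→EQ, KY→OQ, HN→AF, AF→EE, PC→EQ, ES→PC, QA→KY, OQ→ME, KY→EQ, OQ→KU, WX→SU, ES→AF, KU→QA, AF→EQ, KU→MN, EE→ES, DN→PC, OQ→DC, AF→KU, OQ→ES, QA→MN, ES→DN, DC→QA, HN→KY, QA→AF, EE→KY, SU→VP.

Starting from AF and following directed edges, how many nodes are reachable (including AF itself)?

BFS from AF visits: AF, KU, EQ, EE, QA, MN, KY, ES, OQ, PC, DN, ME, DC, HN
Reachable nodes: 14 of 18 total.

14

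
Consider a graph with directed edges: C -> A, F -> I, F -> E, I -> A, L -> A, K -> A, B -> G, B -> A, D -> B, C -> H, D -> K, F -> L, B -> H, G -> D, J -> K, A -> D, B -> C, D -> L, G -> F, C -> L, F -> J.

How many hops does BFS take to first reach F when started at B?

2

Level 0: B
Level 1: A, C, G, H
Level 2: D, F, L
Level 3: E, I, J, K
F first appears at level 2.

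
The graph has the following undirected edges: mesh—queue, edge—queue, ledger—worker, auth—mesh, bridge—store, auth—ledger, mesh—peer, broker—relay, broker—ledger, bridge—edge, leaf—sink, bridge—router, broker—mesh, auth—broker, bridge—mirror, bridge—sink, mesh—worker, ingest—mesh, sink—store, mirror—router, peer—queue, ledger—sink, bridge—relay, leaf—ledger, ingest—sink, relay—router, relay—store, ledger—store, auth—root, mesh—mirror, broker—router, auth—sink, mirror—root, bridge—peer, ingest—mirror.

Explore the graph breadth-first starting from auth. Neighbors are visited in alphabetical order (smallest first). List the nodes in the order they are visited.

Visit auth; enqueue broker, ledger, mesh, root, sink → queue [broker, ledger, mesh, root, sink]
Visit broker; enqueue relay, router → queue [ledger, mesh, root, sink, relay, router]
Visit ledger; enqueue leaf, store, worker → queue [mesh, root, sink, relay, router, leaf, store, worker]
Visit mesh; enqueue ingest, mirror, peer, queue → queue [root, sink, relay, router, leaf, store, worker, ingest, mirror, peer, queue]
Visit root → queue [sink, relay, router, leaf, store, worker, ingest, mirror, peer, queue]
Visit sink; enqueue bridge → queue [relay, router, leaf, store, worker, ingest, mirror, peer, queue, bridge]
Visit relay → queue [router, leaf, store, worker, ingest, mirror, peer, queue, bridge]
Visit router → queue [leaf, store, worker, ingest, mirror, peer, queue, bridge]
Visit leaf → queue [store, worker, ingest, mirror, peer, queue, bridge]
Visit store → queue [worker, ingest, mirror, peer, queue, bridge]
Visit worker → queue [ingest, mirror, peer, queue, bridge]
Visit ingest → queue [mirror, peer, queue, bridge]
Visit mirror → queue [peer, queue, bridge]
Visit peer → queue [queue, bridge]
Visit queue; enqueue edge → queue [bridge, edge]
Visit bridge → queue [edge]
Visit edge → queue []

auth, broker, ledger, mesh, root, sink, relay, router, leaf, store, worker, ingest, mirror, peer, queue, bridge, edge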